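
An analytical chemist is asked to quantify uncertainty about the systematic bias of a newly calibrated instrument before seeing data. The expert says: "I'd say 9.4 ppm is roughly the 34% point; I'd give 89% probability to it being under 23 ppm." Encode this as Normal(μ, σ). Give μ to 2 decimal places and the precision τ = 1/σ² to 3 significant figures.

The p-quantile of Normal(μ,σ) is μ + z_p·σ, with z_{0.34} = -0.4125 and z_{0.89} = 1.227.
Eliminate σ: μ = (z₂·x₁ − z₁·x₂)/(z₂ − z₁) = (1.227·9.4 − (-0.4125)·23)/1.639 = 12.82.
Then σ = (x₂ − x₁)/(z₂ − z₁) = (23 − 9.4)/1.639 = 8.30.
Precision τ = 1/σ² = 1/8.298² = 0.0145.

μ = 12.82, τ = 0.0145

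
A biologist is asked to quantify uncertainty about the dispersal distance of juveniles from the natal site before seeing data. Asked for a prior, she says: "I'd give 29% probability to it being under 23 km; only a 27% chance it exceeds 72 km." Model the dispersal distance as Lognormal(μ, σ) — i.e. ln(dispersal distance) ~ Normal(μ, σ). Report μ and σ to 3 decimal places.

μ ≈ 3.677, σ ≈ 0.979

If T ~ Lognormal(μ,σ) then ln T ~ Normal(μ,σ), so the p-quantile of ln T is μ + z_p·σ.
ln(23) = 3.135 and ln(72) = 4.277; z_{0.29} = -0.5534, z_{0.73} = 0.6128.
σ = (4.277 − 3.135)/(0.6128 − (-0.5534)) = 0.979.
μ = 3.135 − (-0.5534)·0.979 = 3.677.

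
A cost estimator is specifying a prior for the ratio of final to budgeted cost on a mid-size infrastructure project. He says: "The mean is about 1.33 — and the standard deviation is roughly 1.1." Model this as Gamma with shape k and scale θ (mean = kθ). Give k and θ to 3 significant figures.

For Gamma(k, scale θ): mean = kθ, variance = kθ², so CV = 1/√k.
CV = SD/mean = 1.1/1.33 = 0.8271, hence k = 1/CV² = 1.46.
Then θ = mean/k = 1.33/1.46 = 0.91.

k ≈ 1.46, θ ≈ 0.91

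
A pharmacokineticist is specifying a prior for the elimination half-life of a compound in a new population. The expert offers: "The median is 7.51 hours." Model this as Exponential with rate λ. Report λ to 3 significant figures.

λ ≈ 0.0923

Exponential median = ln 2 / λ, so λ = ln 2 / 7.51 = 0.0923.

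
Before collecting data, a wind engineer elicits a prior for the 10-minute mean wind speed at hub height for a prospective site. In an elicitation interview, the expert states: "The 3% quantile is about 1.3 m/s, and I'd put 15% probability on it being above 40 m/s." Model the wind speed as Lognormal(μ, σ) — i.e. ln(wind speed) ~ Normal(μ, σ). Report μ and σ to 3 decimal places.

μ ≈ 2.472, σ ≈ 1.175

If T ~ Lognormal(μ,σ) then ln T ~ Normal(μ,σ), so the p-quantile of ln T is μ + z_p·σ.
ln(1.3) = 0.2624 and ln(40) = 3.689; z_{0.03} = -1.881, z_{0.85} = 1.036.
σ = (3.689 − 0.2624)/(1.036 − (-1.881)) = 1.175.
μ = 0.2624 − (-1.881)·1.175 = 2.472.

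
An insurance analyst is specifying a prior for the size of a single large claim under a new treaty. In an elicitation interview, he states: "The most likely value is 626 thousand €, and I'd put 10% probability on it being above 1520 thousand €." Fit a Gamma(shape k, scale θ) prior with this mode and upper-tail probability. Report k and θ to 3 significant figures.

Gamma(k,θ) with k>1 has mode (k−1)θ, so θ = 626/(k−1).
Need P(X < 1520) = 0.9 with θ tied to k this way. Start at k = 2, θ = 626: P(X<1520) ≈ 0.698.
Too low — raise k to concentrate. Iterating converges to k ≈ 3.44.
Then θ = 626/(3.44−1) ≈ 256.

k ≈ 3.44, θ ≈ 256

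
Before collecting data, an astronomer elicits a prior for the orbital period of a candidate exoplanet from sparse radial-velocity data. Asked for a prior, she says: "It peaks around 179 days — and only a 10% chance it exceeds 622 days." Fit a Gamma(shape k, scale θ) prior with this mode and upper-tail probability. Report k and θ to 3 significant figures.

Gamma(k,θ) with k>1 has mode (k−1)θ, so θ = 179/(k−1).
Need P(X < 622) = 0.9 with θ tied to k this way. Start at k = 2, θ = 179: P(X<622) ≈ 0.861.
Too low — raise k to concentrate. Iterating converges to k ≈ 2.21.
Then θ = 179/(2.21−1) ≈ 148.

k ≈ 2.21, θ ≈ 148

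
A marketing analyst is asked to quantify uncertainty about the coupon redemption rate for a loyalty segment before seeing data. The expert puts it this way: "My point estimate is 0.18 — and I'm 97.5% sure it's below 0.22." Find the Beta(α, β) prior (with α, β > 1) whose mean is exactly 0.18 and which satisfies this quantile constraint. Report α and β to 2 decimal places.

With mean 0.18 fixed, write α = 0.18s, β = 0.82s where s = α+β.
Need P(θ < 0.22) = 0.975 under Beta(0.18s, 0.82s). Normal approximation: (q−m)/√(m(1−m)/s) ≈ z_{0.975} = 1.96, so s ≈ 0.18·0.82·(1.96)²/(0.22−0.18)² = 354.4.
At s = 354.4: P(θ<0.22) ≈ 0.971. Adjusting to match 0.975 gives s ≈ 382.31.
So α = 0.18·382.31 ≈ 68.82, β = 0.82·382.31 ≈ 313.49.

α ≈ 68.82, β ≈ 313.49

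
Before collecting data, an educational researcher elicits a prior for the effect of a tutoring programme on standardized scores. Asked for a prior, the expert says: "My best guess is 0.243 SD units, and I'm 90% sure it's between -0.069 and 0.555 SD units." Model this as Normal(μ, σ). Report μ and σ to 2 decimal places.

μ = 0.24, σ = 0.19

A symmetric 90% interval runs μ ± z·σ with z = 1.645.
Half-width = 0.312, so σ = 0.312/1.645 = 0.19.
μ is the stated best guess, 0.24.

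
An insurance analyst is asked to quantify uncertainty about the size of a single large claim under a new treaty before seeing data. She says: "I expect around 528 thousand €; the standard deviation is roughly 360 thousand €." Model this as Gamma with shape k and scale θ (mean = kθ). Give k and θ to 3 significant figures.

k ≈ 2.15, θ ≈ 245

For Gamma(k, scale θ): mean = kθ, variance = kθ², so CV = 1/√k.
CV = SD/mean = 360/528 = 0.6818, hence k = 1/CV² = 2.15.
Then θ = mean/k = 528/2.15 = 245.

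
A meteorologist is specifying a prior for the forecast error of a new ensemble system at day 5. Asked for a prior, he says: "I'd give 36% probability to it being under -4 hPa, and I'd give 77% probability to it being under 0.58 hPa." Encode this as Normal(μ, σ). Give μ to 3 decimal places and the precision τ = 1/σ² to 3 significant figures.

The p-quantile of Normal(μ,σ) is μ + z_p·σ, with z_{0.36} = -0.3585 and z_{0.77} = 0.7388.
Eliminate σ: μ = (z₂·x₁ − z₁·x₂)/(z₂ − z₁) = (0.7388·-4 − (-0.3585)·0.58)/1.097 = -2.504.
Then σ = (x₂ − x₁)/(z₂ − z₁) = (0.58 − -4)/1.097 = 4.174.
Precision τ = 1/σ² = 1/4.174² = 0.0574.

μ = -2.504, τ = 0.0574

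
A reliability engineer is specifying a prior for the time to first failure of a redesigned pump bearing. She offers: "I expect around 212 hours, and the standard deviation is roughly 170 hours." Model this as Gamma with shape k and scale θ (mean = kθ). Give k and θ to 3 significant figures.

For Gamma(k, scale θ): mean = kθ, variance = kθ², so CV = 1/√k.
CV = SD/mean = 170/212 = 0.8019, hence k = 1/CV² = 1.56.
Then θ = mean/k = 212/1.56 = 136.

k ≈ 1.56, θ ≈ 136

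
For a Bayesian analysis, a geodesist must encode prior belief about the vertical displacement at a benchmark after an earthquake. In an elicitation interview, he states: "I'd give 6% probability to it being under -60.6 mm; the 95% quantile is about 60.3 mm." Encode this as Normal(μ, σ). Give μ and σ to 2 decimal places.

μ = -1.85, σ = 37.79

The p-quantile of Normal(μ,σ) is μ + z_p·σ, with z_{0.06} = -1.555 and z_{0.95} = 1.645.
Eliminate σ: μ = (z₂·x₁ − z₁·x₂)/(z₂ − z₁) = (1.645·-60.6 − (-1.555)·60.3)/3.2 = -1.85.
Then σ = (x₂ − x₁)/(z₂ − z₁) = (60.3 − -60.6)/3.2 = 37.79.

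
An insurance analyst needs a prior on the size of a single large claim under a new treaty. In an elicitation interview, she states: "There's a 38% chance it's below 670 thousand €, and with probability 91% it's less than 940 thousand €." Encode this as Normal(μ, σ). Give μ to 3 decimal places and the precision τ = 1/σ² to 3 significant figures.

μ = 720.102, τ = 3.72e-05

The p-quantile of Normal(μ,σ) is μ + z_p·σ, with z_{0.38} = -0.3055 and z_{0.91} = 1.341.
Eliminate σ: μ = (z₂·x₁ − z₁·x₂)/(z₂ − z₁) = (1.341·670 − (-0.3055)·940)/1.646 = 720.102.
Then σ = (x₂ − x₁)/(z₂ − z₁) = (940 − 670)/1.646 = 164.011.
Precision τ = 1/σ² = 1/164² = 3.72e-05.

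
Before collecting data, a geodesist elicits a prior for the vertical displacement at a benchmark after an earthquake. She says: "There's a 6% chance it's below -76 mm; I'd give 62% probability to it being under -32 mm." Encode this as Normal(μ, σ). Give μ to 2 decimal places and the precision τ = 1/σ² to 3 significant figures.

μ = -39.23, τ = 0.00179

For Normal(μ,σ), the p-quantile is μ + z_p·σ. Here z_{0.06} = -1.555, z_{0.62} = 0.3055.
So -76 = μ − 1.555σ and -32 = μ + 0.3055σ.
Subtracting: σ = (-32 − -76)/(0.3055 − (-1.555)) = 23.65.
Then μ = -76 − (-1.555)·23.65 = -39.23.
Precision τ = 1/σ² = 1/23.65² = 0.00179.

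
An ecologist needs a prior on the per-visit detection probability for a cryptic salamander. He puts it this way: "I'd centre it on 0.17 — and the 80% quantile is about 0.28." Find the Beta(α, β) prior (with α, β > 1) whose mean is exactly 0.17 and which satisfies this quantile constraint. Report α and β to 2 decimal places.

With mean 0.17 fixed, write α = 0.17s, β = 0.83s where s = α+β.
Need P(θ < 0.28) = 0.8 under Beta(0.17s, 0.83s). Normal approximation: (q−m)/√(m(1−m)/s) ≈ z_{0.8} = 0.842, so s ≈ 0.17·0.83·(0.842)²/(0.28−0.17)² = 8.3.
At s = 8.3: P(θ<0.28) ≈ 0.821. Adjusting to match 0.8 gives s ≈ 6.00.
So α = 0.17·6.00 ≈ 1.02, β = 0.83·6.00 ≈ 4.98.

α ≈ 1.02, β ≈ 4.98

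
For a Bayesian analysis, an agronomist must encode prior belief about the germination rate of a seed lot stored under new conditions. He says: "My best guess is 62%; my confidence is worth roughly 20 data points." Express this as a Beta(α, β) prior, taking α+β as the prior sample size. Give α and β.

α = 12.4, β = 7.6

Under the effective-sample-size interpretation, Beta(α, β) has prior mean α/(α+β) and prior sample size α+β.
So α+β = 20 and α/(α+β) = 0.62, giving α = 0.62·20 = 12.4 and β = 20 − 12.4 = 7.6.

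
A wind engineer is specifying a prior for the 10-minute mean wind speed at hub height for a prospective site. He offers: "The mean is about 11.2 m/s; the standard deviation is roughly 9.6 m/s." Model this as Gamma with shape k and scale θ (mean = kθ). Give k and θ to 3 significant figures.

k ≈ 1.36, θ ≈ 8.23

For Gamma(k, scale θ): mean = kθ, variance = kθ², so CV = 1/√k.
CV = SD/mean = 9.6/11.2 = 0.8571, hence k = 1/CV² = 1.36.
Then θ = mean/k = 11.2/1.36 = 8.23.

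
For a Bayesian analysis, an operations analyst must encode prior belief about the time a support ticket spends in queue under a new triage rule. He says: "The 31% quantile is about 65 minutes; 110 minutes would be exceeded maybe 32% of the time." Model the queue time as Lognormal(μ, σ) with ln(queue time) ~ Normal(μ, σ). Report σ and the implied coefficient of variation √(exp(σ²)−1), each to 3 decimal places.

σ ≈ 0.546, CV ≈ 0.589

If T ~ Lognormal(μ,σ) then ln T ~ Normal(μ,σ), so the p-quantile of ln T is μ + z_p·σ.
ln(65) = 4.174 and ln(110) = 4.7; z_{0.31} = -0.4959, z_{0.68} = 0.4677.
σ = (4.7 − 4.174)/(0.4677 − (-0.4959)) = 0.546.
μ = 4.174 − (-0.4959)·0.546 = 4.445.
CV = √(exp(σ²)−1) = √(exp(0.2981)−1) = 0.589.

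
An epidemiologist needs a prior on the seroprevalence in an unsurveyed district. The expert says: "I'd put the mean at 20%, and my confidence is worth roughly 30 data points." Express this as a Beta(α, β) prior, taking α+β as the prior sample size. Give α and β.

α = 6, β = 24

Under the effective-sample-size interpretation, Beta(α, β) has prior mean α/(α+β) and prior sample size α+β.
So α+β = 30 and α/(α+β) = 0.2, giving α = 0.2·30 = 6 and β = 30 − 6 = 24.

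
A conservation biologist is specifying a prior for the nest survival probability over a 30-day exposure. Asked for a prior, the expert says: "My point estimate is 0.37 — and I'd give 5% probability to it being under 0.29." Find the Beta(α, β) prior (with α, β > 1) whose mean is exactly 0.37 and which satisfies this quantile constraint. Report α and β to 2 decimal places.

With mean 0.37 fixed, write α = 0.37s, β = 0.63s where s = α+β.
Need P(θ < 0.29) = 0.05 under Beta(0.37s, 0.63s). Normal approximation: (q−m)/√(m(1−m)/s) ≈ z_{0.05} = -1.64, so s ≈ 0.37·0.63·(-1.64)²/(0.29−0.37)² = 98.5.
At s = 98.5: P(θ<0.29) ≈ 0.046. Adjusting to match 0.05 gives s ≈ 93.82.
So α = 0.37·93.82 ≈ 34.71, β = 0.63·93.82 ≈ 59.11.

α ≈ 34.71, β ≈ 59.11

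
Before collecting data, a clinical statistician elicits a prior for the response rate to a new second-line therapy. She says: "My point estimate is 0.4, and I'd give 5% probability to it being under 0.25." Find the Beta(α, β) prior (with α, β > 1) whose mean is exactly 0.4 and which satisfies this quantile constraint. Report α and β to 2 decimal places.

With mean 0.4 fixed, write α = 0.4s, β = 0.6s where s = α+β.
Need P(θ < 0.25) = 0.05 under Beta(0.4s, 0.6s). Normal approximation: (q−m)/√(m(1−m)/s) ≈ z_{0.05} = -1.64, so s ≈ 0.4·0.6·(-1.64)²/(0.25−0.4)² = 28.9.
At s = 28.9: P(θ<0.25) ≈ 0.042. Adjusting to match 0.05 gives s ≈ 26.31.
So α = 0.4·26.31 ≈ 10.52, β = 0.6·26.31 ≈ 15.79.

α ≈ 10.52, β ≈ 15.79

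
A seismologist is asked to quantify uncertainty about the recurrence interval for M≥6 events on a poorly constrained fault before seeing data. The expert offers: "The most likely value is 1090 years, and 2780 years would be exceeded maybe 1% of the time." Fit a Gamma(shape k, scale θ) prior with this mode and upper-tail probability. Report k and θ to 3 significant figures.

Gamma(k,θ) with k>1 has mode (k−1)θ, so θ = 1090/(k−1).
Need P(X < 2780) = 0.99 with θ tied to k this way. Start at k = 2, θ = 1090: P(X<2780) ≈ 0.723.
Too low — raise k to concentrate. Iterating converges to k ≈ 6.33.
Then θ = 1090/(6.33−1) ≈ 204.

k ≈ 6.33, θ ≈ 204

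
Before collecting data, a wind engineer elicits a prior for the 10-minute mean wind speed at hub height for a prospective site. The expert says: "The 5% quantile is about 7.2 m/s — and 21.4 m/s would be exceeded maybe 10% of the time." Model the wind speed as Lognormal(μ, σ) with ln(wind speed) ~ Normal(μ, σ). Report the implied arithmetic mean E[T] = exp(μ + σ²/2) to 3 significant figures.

If T ~ Lognormal(μ,σ) then ln T ~ Normal(μ,σ), so the p-quantile of ln T is μ + z_p·σ.
ln(7.2) = 1.974 and ln(21.4) = 3.063; z_{0.05} = -1.645, z_{0.9} = 1.282.
σ = (3.063 − 1.974)/(1.282 − (-1.645)) = 0.372.
μ = 1.974 − (-1.645)·0.372 = 2.586.
E[T] = exp(μ + σ²/2) = exp(2.586 + 0.0693) = 14.2 m/s.

E[T] ≈ 14.2 m/s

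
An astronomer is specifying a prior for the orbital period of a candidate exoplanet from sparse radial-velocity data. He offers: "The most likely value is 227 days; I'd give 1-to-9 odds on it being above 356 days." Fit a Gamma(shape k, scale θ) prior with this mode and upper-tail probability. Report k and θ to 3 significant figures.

k ≈ 10.3, θ ≈ 24.5

Gamma(k,θ) with k>1 has mode (k−1)θ, so θ = 227/(k−1).
Need P(X < 356) = 0.9 with θ tied to k this way. Start at k = 2, θ = 227: P(X<356) ≈ 0.465.
Too low — raise k to concentrate. Iterating converges to k ≈ 10.3.
Then θ = 227/(10.3−1) ≈ 24.5.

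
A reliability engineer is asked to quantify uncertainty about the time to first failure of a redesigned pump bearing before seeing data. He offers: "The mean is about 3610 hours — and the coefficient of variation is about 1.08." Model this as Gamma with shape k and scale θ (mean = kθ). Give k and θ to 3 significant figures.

k ≈ 0.857, θ ≈ 4210

For Gamma(k, scale θ): mean = kθ, variance = kθ², so CV = 1/√k.
CV = 1.08, hence k = 1/CV² = 0.857.
Then θ = mean/k = 3610/0.857 = 4210.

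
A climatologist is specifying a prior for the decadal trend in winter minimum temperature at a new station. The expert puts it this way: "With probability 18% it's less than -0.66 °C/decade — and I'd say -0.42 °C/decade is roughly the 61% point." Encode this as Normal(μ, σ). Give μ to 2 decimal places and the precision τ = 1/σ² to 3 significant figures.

The p-quantile of Normal(μ,σ) is μ + z_p·σ, with z_{0.18} = -0.9154 and z_{0.61} = 0.2793.
Eliminate σ: μ = (z₂·x₁ − z₁·x₂)/(z₂ − z₁) = (0.2793·-0.66 − (-0.9154)·-0.42)/1.195 = -0.48.
Then σ = (x₂ − x₁)/(z₂ − z₁) = (-0.42 − -0.66)/1.195 = 0.20.
Precision τ = 1/σ² = 1/0.2009² = 24.8.

μ = -0.48, τ = 24.8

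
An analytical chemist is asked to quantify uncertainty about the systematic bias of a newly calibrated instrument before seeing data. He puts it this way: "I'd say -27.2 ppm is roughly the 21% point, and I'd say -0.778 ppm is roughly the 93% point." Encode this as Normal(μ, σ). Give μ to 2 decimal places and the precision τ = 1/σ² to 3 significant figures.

For Normal(μ,σ), the p-quantile is μ + z_p·σ. Here z_{0.21} = -0.8064, z_{0.93} = 1.476.
So -27.2 = μ − 0.8064σ and -0.778 = μ + 1.476σ.
Subtracting: σ = (-0.778 − -27.2)/(1.476 − (-0.8064)) = 11.58.
Then μ = -27.2 − (-0.8064)·11.58 = -17.86.
Precision τ = 1/σ² = 1/11.58² = 0.00746.

μ = -17.86, τ = 0.00746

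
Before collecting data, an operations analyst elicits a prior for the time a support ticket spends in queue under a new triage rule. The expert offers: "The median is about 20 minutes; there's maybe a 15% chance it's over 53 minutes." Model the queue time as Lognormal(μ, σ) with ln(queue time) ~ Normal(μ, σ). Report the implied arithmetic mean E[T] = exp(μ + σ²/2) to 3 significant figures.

If T ~ Lognormal(μ,σ) then ln T ~ Normal(μ,σ), so the p-quantile of ln T is μ + z_p·σ.
ln(20) = 2.996 and ln(53) = 3.97; z_{0.5} = 0, z_{0.85} = 1.036.
σ = (3.97 − 2.996)/(1.036 − (0)) = 0.940.
μ = 2.996 − (0)·0.940 = 2.996.
E[T] = exp(μ + σ²/2) = exp(2.996 + 0.4421) = 31.1 minutes.

E[T] ≈ 31.1 minutes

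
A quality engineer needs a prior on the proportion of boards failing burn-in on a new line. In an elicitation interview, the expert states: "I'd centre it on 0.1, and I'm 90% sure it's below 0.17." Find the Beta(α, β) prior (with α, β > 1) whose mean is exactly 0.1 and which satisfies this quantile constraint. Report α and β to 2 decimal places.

With mean 0.1 fixed, write α = 0.1s, β = 0.9s where s = α+β.
Need P(θ < 0.17) = 0.9 under Beta(0.1s, 0.9s). Normal approximation: (q−m)/√(m(1−m)/s) ≈ z_{0.9} = 1.28, so s ≈ 0.1·0.9·(1.28)²/(0.17−0.1)² = 30.2.
At s = 30.2: P(θ<0.17) ≈ 0.893. Adjusting to match 0.9 gives s ≈ 32.84.
So α = 0.1·32.84 ≈ 3.28, β = 0.9·32.84 ≈ 29.55.

α ≈ 3.28, β ≈ 29.55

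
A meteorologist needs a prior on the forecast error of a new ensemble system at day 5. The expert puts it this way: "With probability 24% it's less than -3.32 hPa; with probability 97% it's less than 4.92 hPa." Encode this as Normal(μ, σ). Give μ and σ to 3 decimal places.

μ = -1.070, σ = 3.185

The p-quantile of Normal(μ,σ) is μ + z_p·σ, with z_{0.24} = -0.7063 and z_{0.97} = 1.881.
Eliminate σ: μ = (z₂·x₁ − z₁·x₂)/(z₂ − z₁) = (1.881·-3.32 − (-0.7063)·4.92)/2.587 = -1.070.
Then σ = (x₂ − x₁)/(z₂ − z₁) = (4.92 − -3.32)/2.587 = 3.185.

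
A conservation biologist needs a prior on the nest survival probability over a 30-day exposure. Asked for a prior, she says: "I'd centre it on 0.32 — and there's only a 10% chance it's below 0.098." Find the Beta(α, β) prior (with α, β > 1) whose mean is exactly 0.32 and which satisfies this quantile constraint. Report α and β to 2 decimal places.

With mean 0.32 fixed, write α = 0.32s, β = 0.68s where s = α+β.
Need P(θ < 0.098) = 0.1 under Beta(0.32s, 0.68s). Normal approximation: (q−m)/√(m(1−m)/s) ≈ z_{0.1} = -1.28, so s ≈ 0.32·0.68·(-1.28)²/(0.098−0.32)² = 7.3.
At s = 7.3: P(θ<0.098) ≈ 0.068. Adjusting to match 0.1 gives s ≈ 5.65.
So α = 0.32·5.65 ≈ 1.81, β = 0.68·5.65 ≈ 3.84.

α ≈ 1.81, β ≈ 3.84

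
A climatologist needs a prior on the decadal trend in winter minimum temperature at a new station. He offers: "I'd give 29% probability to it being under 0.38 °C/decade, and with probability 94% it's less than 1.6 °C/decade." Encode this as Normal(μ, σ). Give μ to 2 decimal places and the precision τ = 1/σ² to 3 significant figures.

For Normal(μ,σ), the p-quantile is μ + z_p·σ. Here z_{0.29} = -0.5534, z_{0.94} = 1.555.
So 0.38 = μ − 0.5534σ and 1.6 = μ + 1.555σ.
Subtracting: σ = (1.6 − 0.38)/(1.555 − (-0.5534)) = 0.58.
Then μ = 0.38 − (-0.5534)·0.58 = 0.70.
Precision τ = 1/σ² = 1/0.5787² = 2.99.

μ = 0.70, τ = 2.99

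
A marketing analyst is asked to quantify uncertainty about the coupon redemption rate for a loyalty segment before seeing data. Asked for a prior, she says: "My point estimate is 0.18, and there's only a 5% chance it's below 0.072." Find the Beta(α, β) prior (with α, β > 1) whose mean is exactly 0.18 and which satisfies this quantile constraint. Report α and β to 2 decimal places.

With mean 0.18 fixed, write α = 0.18s, β = 0.82s where s = α+β.
Need P(θ < 0.072) = 0.05 under Beta(0.18s, 0.82s). Normal approximation: (q−m)/√(m(1−m)/s) ≈ z_{0.05} = -1.64, so s ≈ 0.18·0.82·(-1.64)²/(0.072−0.18)² = 34.2.
At s = 34.2: P(θ<0.072) ≈ 0.024. Adjusting to match 0.05 gives s ≈ 24.92.
So α = 0.18·24.92 ≈ 4.48, β = 0.82·24.92 ≈ 20.43.

α ≈ 4.48, β ≈ 20.43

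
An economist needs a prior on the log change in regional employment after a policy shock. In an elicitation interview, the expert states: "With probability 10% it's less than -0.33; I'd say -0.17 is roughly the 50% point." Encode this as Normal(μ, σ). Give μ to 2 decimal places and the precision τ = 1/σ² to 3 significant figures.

For Normal(μ,σ), the p-quantile is μ + z_p·σ. Here z_{0.1} = -1.282, z_{0.5} = 0.
So -0.33 = μ − 1.282σ and -0.17 = μ + 0σ.
Subtracting: σ = (-0.17 − -0.33)/(0 − (-1.282)) = 0.12.
Then μ = -0.33 − (-1.282)·0.12 = -0.17.
Precision τ = 1/σ² = 1/0.1248² = 64.2.

μ = -0.17, τ = 64.2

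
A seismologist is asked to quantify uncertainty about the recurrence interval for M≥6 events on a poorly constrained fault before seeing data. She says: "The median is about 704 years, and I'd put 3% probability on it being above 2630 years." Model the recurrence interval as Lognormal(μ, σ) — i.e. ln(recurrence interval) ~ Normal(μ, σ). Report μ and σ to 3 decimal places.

If T ~ Lognormal(μ,σ) then ln T ~ Normal(μ,σ), so the p-quantile of ln T is μ + z_p·σ.
ln(704) = 6.557 and ln(2630) = 7.875; z_{0.5} = 0, z_{0.97} = 1.881.
σ = (7.875 − 6.557)/(1.881 − (0)) = 0.701.
μ = 6.557 − (0)·0.701 = 6.557.

μ ≈ 6.557, σ ≈ 0.701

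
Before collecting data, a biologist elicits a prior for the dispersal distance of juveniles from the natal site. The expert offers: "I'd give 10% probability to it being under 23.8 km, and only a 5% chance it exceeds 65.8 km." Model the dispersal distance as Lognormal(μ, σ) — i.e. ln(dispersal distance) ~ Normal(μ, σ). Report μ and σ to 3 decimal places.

μ ≈ 3.615, σ ≈ 0.348

If T ~ Lognormal(μ,σ) then ln T ~ Normal(μ,σ), so the p-quantile of ln T is μ + z_p·σ.
ln(23.8) = 3.17 and ln(65.8) = 4.187; z_{0.1} = -1.282, z_{0.95} = 1.645.
σ = (4.187 − 3.17)/(1.645 − (-1.282)) = 0.348.
μ = 3.17 − (-1.282)·0.348 = 3.615.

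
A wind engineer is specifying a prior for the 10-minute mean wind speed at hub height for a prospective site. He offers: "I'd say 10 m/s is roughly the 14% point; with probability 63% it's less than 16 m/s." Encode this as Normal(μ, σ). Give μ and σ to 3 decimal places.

The p-quantile of Normal(μ,σ) is μ + z_p·σ, with z_{0.14} = -1.08 and z_{0.63} = 0.3319.
Eliminate σ: μ = (z₂·x₁ − z₁·x₂)/(z₂ − z₁) = (0.3319·10 − (-1.08)·16)/1.412 = 14.590.
Then σ = (x₂ − x₁)/(z₂ − z₁) = (16 − 10)/1.412 = 4.249.

μ = 14.590, σ = 4.249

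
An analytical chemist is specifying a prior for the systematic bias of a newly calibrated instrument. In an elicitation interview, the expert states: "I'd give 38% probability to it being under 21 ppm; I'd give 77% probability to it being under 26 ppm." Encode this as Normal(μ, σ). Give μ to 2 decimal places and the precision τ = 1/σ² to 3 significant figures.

The p-quantile of Normal(μ,σ) is μ + z_p·σ, with z_{0.38} = -0.3055 and z_{0.77} = 0.7388.
Eliminate σ: μ = (z₂·x₁ − z₁·x₂)/(z₂ − z₁) = (0.7388·21 − (-0.3055)·26)/1.044 = 22.46.
Then σ = (x₂ − x₁)/(z₂ − z₁) = (26 − 21)/1.044 = 4.79.
Precision τ = 1/σ² = 1/4.788² = 0.0436.

μ = 22.46, τ = 0.0436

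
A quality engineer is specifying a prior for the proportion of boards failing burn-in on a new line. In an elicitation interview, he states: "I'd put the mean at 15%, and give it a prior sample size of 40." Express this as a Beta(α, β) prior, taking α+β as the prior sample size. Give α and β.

Under the effective-sample-size interpretation, Beta(α, β) has prior mean α/(α+β) and prior sample size α+β.
So α+β = 40 and α/(α+β) = 0.15, giving α = 0.15·40 = 6 and β = 40 − 6 = 34.

α = 6, β = 34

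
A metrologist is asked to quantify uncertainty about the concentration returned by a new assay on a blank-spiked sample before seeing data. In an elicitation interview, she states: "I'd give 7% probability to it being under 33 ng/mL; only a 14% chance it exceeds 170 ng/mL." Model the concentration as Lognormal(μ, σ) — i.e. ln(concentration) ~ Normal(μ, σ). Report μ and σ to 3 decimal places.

If T ~ Lognormal(μ,σ) then ln T ~ Normal(μ,σ), so the p-quantile of ln T is μ + z_p·σ.
ln(33) = 3.497 and ln(170) = 5.136; z_{0.07} = -1.476, z_{0.86} = 1.08.
σ = (5.136 − 3.497)/(1.08 − (-1.476)) = 0.641.
μ = 3.497 − (-1.476)·0.641 = 4.443.

μ ≈ 4.443, σ ≈ 0.641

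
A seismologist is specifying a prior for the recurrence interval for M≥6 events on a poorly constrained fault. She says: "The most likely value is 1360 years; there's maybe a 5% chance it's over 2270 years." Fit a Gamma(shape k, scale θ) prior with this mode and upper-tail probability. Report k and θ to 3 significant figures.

k ≈ 11.6, θ ≈ 128

Gamma(k,θ) with k>1 has mode (k−1)θ, so θ = 1360/(k−1).
Need P(X < 2270) = 0.95 with θ tied to k this way. Start at k = 2, θ = 1360: P(X<2270) ≈ 0.497.
Too low — raise k to concentrate. Iterating converges to k ≈ 11.6.
Then θ = 1360/(11.6−1) ≈ 128.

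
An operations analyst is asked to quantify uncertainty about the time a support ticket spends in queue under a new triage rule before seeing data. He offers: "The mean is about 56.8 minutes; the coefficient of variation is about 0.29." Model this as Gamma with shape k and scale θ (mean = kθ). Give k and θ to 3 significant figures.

k ≈ 11.9, θ ≈ 4.78

For Gamma(k, scale θ): mean = kθ, variance = kθ², so CV = 1/√k.
CV = 0.29, hence k = 1/CV² = 11.9.
Then θ = mean/k = 56.8/11.9 = 4.78.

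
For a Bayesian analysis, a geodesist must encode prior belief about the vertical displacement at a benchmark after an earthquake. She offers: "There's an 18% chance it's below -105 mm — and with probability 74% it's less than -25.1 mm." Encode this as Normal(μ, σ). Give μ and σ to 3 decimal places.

The p-quantile of Normal(μ,σ) is μ + z_p·σ, with z_{0.18} = -0.9154 and z_{0.74} = 0.6433.
Eliminate σ: μ = (z₂·x₁ − z₁·x₂)/(z₂ − z₁) = (0.6433·-105 − (-0.9154)·-25.1)/1.559 = -58.078.
Then σ = (x₂ − x₁)/(z₂ − z₁) = (-25.1 − -105)/1.559 = 51.260.

μ = -58.078, σ = 51.260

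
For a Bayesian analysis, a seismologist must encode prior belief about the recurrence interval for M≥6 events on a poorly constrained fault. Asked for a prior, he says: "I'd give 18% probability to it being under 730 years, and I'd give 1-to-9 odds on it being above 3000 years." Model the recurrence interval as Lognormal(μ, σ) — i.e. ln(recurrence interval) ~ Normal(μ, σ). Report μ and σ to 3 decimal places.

μ ≈ 7.182, σ ≈ 0.643

If T ~ Lognormal(μ,σ) then ln T ~ Normal(μ,σ), so the p-quantile of ln T is μ + z_p·σ.
ln(730) = 6.593 and ln(3000) = 8.006; z_{0.18} = -0.9154, z_{0.9} = 1.282.
σ = (8.006 − 6.593)/(1.282 − (-0.9154)) = 0.643.
μ = 6.593 − (-0.9154)·0.643 = 7.182.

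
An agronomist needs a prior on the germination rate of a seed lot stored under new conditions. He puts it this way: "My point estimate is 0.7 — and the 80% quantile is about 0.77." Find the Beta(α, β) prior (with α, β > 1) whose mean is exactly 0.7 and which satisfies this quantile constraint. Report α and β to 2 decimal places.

α ≈ 21.89, β ≈ 9.38

With mean 0.7 fixed, write α = 0.7s, β = 0.3s where s = α+β.
Need P(θ < 0.77) = 0.8 under Beta(0.7s, 0.3s). Normal approximation: (q−m)/√(m(1−m)/s) ≈ z_{0.8} = 0.842, so s ≈ 0.7·0.3·(0.842)²/(0.77−0.7)² = 30.4.
At s = 30.4: P(θ<0.77) ≈ 0.796. Adjusting to match 0.8 gives s ≈ 31.28.
So α = 0.7·31.28 ≈ 21.89, β = 0.3·31.28 ≈ 9.38.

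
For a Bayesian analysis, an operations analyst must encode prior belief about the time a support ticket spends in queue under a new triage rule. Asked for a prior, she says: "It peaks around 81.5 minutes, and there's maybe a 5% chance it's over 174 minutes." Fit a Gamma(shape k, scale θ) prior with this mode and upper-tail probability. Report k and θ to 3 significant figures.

Gamma(k,θ) with k>1 has mode (k−1)θ, so θ = 81.5/(k−1).
Need P(X < 174) = 0.95 with θ tied to k this way. Start at k = 2, θ = 81.5: P(X<174) ≈ 0.629.
Too low — raise k to concentrate. Iterating converges to k ≈ 5.79.
Then θ = 81.5/(5.79−1) ≈ 17.

k ≈ 5.79, θ ≈ 17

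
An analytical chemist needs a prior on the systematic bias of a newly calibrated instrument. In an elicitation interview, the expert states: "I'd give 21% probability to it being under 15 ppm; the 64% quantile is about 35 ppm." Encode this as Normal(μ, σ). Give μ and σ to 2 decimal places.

The p-quantile of Normal(μ,σ) is μ + z_p·σ, with z_{0.21} = -0.8064 and z_{0.64} = 0.3585.
Eliminate σ: μ = (z₂·x₁ − z₁·x₂)/(z₂ − z₁) = (0.3585·15 − (-0.8064)·35)/1.165 = 28.85.
Then σ = (x₂ − x₁)/(z₂ − z₁) = (35 − 15)/1.165 = 17.17.

μ = 28.85, σ = 17.17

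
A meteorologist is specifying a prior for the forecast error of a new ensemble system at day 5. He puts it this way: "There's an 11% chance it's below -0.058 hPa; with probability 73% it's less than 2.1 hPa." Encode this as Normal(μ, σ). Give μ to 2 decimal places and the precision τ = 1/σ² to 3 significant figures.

For Normal(μ,σ), the p-quantile is μ + z_p·σ. Here z_{0.11} = -1.227, z_{0.73} = 0.6128.
So -0.058 = μ − 1.227σ and 2.1 = μ + 0.6128σ.
Subtracting: σ = (2.1 − -0.058)/(0.6128 − (-1.227)) = 1.17.
Then μ = -0.058 − (-1.227)·1.17 = 1.38.
Precision τ = 1/σ² = 1/1.173² = 0.726.

μ = 1.38, τ = 0.726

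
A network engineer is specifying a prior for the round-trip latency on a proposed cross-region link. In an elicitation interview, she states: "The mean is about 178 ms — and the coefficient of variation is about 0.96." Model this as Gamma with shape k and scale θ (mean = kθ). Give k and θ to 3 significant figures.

k ≈ 1.09, θ ≈ 164

For Gamma(k, scale θ): mean = kθ, variance = kθ², so CV = 1/√k.
CV = 0.96, hence k = 1/CV² = 1.09.
Then θ = mean/k = 178/1.09 = 164.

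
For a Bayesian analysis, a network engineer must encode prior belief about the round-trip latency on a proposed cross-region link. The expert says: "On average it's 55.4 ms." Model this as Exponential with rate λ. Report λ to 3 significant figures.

Exponential mean = 1/λ, so λ = 1/55.4 = 0.0181.

λ ≈ 0.0181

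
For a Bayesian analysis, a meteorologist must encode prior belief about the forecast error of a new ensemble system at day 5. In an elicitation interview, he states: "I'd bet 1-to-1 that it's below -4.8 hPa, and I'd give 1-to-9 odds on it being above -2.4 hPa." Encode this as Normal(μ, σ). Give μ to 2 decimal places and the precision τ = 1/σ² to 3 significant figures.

The p-quantile of Normal(μ,σ) is μ + z_p·σ, with z_{0.5} = 0 and z_{0.9} = 1.282.
Eliminate σ: μ = (z₂·x₁ − z₁·x₂)/(z₂ − z₁) = (1.282·-4.8 − (0)·-2.4)/1.282 = -4.80.
Then σ = (x₂ − x₁)/(z₂ − z₁) = (-2.4 − -4.8)/1.282 = 1.87.
Precision τ = 1/σ² = 1/1.873² = 0.285.

μ = -4.80, τ = 0.285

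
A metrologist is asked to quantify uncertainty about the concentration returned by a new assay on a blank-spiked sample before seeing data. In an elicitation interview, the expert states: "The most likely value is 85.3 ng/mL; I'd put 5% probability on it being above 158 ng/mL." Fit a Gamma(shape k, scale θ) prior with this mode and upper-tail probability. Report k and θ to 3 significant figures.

Gamma(k,θ) with k>1 has mode (k−1)θ, so θ = 85.3/(k−1).
Need P(X < 158) = 0.95 with θ tied to k this way. Start at k = 2, θ = 85.3: P(X<158) ≈ 0.553.
Too low — raise k to concentrate. Iterating converges to k ≈ 8.33.
Then θ = 85.3/(8.33−1) ≈ 11.6.

k ≈ 8.33, θ ≈ 11.6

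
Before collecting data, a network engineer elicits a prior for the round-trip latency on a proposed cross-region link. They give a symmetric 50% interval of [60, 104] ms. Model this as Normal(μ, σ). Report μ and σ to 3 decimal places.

μ = 82.000, σ = 32.617

A symmetric 50% interval runs μ ± z·σ with z = 0.6745.
Half-width = 22, so σ = 22/0.6745 = 32.617.
μ is the interval midpoint, 82.000.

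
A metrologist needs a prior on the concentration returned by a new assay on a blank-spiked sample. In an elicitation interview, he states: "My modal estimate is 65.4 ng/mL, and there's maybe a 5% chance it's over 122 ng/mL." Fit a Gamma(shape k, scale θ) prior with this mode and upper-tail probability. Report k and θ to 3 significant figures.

Gamma(k,θ) with k>1 has mode (k−1)θ, so θ = 65.4/(k−1).
Need P(X < 122) = 0.95 with θ tied to k this way. Start at k = 2, θ = 65.4: P(X<122) ≈ 0.556.
Too low — raise k to concentrate. Iterating converges to k ≈ 8.16.
Then θ = 65.4/(8.16−1) ≈ 9.14.

k ≈ 8.16, θ ≈ 9.14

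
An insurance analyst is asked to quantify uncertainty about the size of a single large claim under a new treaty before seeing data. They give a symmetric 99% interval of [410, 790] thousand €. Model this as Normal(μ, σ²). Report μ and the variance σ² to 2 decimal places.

μ = 600.00, σ² = 5440.93

A symmetric 99% interval runs μ ± z·σ with z = 2.576.
Half-width = 190, so σ = 190/2.576 = 73.763 and σ² = 5440.93.
μ is the interval midpoint, 600.00.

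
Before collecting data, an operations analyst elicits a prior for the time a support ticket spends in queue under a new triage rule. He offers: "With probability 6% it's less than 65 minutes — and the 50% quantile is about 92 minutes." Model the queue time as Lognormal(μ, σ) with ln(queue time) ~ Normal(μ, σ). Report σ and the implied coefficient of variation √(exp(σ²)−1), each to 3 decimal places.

If T ~ Lognormal(μ,σ) then ln T ~ Normal(μ,σ), so the p-quantile of ln T is μ + z_p·σ.
ln(65) = 4.174 and ln(92) = 4.522; z_{0.06} = -1.555, z_{0.5} = 0.
σ = (4.522 − 4.174)/(0 − (-1.555)) = 0.223.
μ = 4.174 − (-1.555)·0.223 = 4.522.
CV = √(exp(σ²)−1) = √(exp(0.0499)−1) = 0.226.

σ ≈ 0.223, CV ≈ 0.226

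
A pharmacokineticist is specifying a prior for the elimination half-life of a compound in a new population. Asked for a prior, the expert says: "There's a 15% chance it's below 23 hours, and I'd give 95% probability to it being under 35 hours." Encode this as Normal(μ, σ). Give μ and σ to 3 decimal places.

For Normal(μ,σ), the p-quantile is μ + z_p·σ. Here z_{0.15} = -1.036, z_{0.95} = 1.645.
So 23 = μ − 1.036σ and 35 = μ + 1.645σ.
Subtracting: σ = (35 − 23)/(1.645 − (-1.036)) = 4.475.
Then μ = 23 − (-1.036)·4.475 = 27.639.

μ = 27.639, σ = 4.475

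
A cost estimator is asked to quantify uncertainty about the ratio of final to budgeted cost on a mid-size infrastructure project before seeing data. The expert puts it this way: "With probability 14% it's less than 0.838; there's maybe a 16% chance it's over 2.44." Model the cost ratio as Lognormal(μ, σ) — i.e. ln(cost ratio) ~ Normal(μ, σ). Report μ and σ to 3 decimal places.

μ ≈ 0.380, σ ≈ 0.515

If T ~ Lognormal(μ,σ) then ln T ~ Normal(μ,σ), so the p-quantile of ln T is μ + z_p·σ.
ln(0.838) = -0.1767 and ln(2.44) = 0.892; z_{0.14} = -1.08, z_{0.84} = 0.9945.
σ = (0.892 − -0.1767)/(0.9945 − (-1.08)) = 0.515.
μ = -0.1767 − (-1.08)·0.515 = 0.380.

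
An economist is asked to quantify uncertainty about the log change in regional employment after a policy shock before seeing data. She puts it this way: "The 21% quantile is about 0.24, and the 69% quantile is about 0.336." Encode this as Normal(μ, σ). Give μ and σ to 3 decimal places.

μ = 0.299, σ = 0.074

The p-quantile of Normal(μ,σ) is μ + z_p·σ, with z_{0.21} = -0.8064 and z_{0.69} = 0.4959.
Eliminate σ: μ = (z₂·x₁ − z₁·x₂)/(z₂ − z₁) = (0.4959·0.24 − (-0.8064)·0.336)/1.302 = 0.299.
Then σ = (x₂ − x₁)/(z₂ − z₁) = (0.336 − 0.24)/1.302 = 0.074.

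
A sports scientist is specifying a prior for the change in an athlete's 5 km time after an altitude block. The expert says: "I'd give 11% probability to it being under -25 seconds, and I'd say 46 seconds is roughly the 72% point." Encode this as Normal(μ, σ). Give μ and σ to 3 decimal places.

The p-quantile of Normal(μ,σ) is μ + z_p·σ, with z_{0.11} = -1.227 and z_{0.72} = 0.5828.
Eliminate σ: μ = (z₂·x₁ − z₁·x₂)/(z₂ − z₁) = (0.5828·-25 − (-1.227)·46)/1.809 = 23.129.
Then σ = (x₂ − x₁)/(z₂ − z₁) = (46 − -25)/1.809 = 39.240.

μ = 23.129, σ = 39.240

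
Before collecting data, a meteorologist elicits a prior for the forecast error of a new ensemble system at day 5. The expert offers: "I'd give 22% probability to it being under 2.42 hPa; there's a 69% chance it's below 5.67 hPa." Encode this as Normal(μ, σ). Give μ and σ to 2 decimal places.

μ = 4.40, σ = 2.56

For Normal(μ,σ), the p-quantile is μ + z_p·σ. Here z_{0.22} = -0.7722, z_{0.69} = 0.4959.
So 2.42 = μ − 0.7722σ and 5.67 = μ + 0.4959σ.
Subtracting: σ = (5.67 − 2.42)/(0.4959 − (-0.7722)) = 2.56.
Then μ = 2.42 − (-0.7722)·2.56 = 4.40.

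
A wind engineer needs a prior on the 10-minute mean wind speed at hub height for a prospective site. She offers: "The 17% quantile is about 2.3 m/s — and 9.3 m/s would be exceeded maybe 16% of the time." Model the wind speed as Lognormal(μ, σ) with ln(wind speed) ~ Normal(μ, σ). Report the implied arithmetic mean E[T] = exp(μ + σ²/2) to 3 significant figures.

If T ~ Lognormal(μ,σ) then ln T ~ Normal(μ,σ), so the p-quantile of ln T is μ + z_p·σ.
ln(2.3) = 0.8329 and ln(9.3) = 2.23; z_{0.17} = -0.9542, z_{0.84} = 0.9945.
σ = (2.23 − 0.8329)/(0.9945 − (-0.9542)) = 0.717.
μ = 0.8329 − (-0.9542)·0.717 = 1.517.
E[T] = exp(μ + σ²/2) = exp(1.517 + 0.2570) = 5.89 m/s.

E[T] ≈ 5.89 m/s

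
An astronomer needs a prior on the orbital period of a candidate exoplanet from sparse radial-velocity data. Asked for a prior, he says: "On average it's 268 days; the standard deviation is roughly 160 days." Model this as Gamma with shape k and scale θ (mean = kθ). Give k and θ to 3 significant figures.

k ≈ 2.81, θ ≈ 95.5

For Gamma(k, scale θ): mean = kθ, variance = kθ², so CV = 1/√k.
CV = SD/mean = 160/268 = 0.597, hence k = 1/CV² = 2.81.
Then θ = mean/k = 268/2.81 = 95.5.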